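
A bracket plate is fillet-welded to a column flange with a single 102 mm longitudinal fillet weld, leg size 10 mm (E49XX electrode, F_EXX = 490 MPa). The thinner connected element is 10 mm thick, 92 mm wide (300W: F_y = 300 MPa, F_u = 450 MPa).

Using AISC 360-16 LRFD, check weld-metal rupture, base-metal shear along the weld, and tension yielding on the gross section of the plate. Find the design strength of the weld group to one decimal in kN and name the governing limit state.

159.0 kN (weld metal governs)

Weld metal: throat = 0.707×10 = 7.07 mm, L = 102 mm. φR_n = 0.75 × 0.6 × 490 × 7.07 × 102 = 159.0 kN.
Base metal shear (10 mm plate): yield φR_n = 1.0×0.6×300×10×102 = 183.6 kN; rupture φR_n = 0.75×0.6×450×10×102 = 206.6 kN; take 183.6 kN (yield).
Tension yield (gross): A_g = 92×10 = 920 mm². φR_n = 0.90 × 300 × 920 = 248.4 kN.
Governing: min(159.0, 183.6, 248.4) = 159.0 kN → weld metal.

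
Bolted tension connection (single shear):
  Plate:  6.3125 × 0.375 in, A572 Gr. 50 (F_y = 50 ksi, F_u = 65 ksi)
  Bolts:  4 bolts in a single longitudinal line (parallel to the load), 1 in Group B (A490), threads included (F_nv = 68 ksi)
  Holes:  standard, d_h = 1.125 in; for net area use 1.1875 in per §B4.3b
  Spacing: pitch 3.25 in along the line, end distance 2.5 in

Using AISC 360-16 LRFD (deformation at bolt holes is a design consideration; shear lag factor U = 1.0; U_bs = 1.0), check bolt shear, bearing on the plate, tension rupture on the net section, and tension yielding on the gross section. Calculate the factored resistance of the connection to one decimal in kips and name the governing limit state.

Bolt shear: A_b = π(1)²/4 = 0.7854 in². φR_n = 0.75 × 68 × 0.7854 × 4 × 1 = 160.2 kips.
Bearing (0.375 in plate, F_u = 65 ksi): end bolts L_c = 2.5 − 1.125/2 = 1.9375, R_n = min(1.2×1.9375×0.375×65, 2.4×1×0.375×65) = 56.672 kips/bolt; interior L_c = 3.25 − 1.125 = 2.125, R_n = 58.5 kips/bolt. φR_n = 0.75 × (1×56.672 + 3×58.5) = 174.1 kips.
Tension rupture (net): A_n = (6.3125 − 1×1.1875)×0.375 = 1.9219 in² (U = 1.0, A_e = A_n). φR_n = 0.75 × 65 × 1.9219 = 93.7 kips.
Tension yield (gross): A_g = 6.3125×0.375 = 2.3672 in². φR_n = 0.90 × 50 × 2.3672 = 106.5 kips.
Governing: min(160.2, 174.1, 93.7, 106.5) = 93.7 kips → net-section rupture.

93.7 kips (net-section rupture governs)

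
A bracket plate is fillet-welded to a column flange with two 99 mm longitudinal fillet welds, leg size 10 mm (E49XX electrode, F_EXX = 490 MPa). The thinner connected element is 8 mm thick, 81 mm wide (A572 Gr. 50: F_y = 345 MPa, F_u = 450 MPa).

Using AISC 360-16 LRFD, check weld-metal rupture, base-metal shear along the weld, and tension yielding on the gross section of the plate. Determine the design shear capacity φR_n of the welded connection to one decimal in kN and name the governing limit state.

201.2 kN (gross-section yield governs)

Weld metal: throat = 0.707×10 = 7.07 mm, L = 2×99 = 198 mm. φR_n = 0.75 × 0.6 × 490 × 7.07 × 198 = 308.7 kN.
Base metal shear (8 mm plate): yield φR_n = 1.0×0.6×345×8×198 = 327.9 kN; rupture φR_n = 0.75×0.6×450×8×198 = 320.8 kN; take 320.8 kN (rupture).
Tension yield (gross): A_g = 81×8 = 648 mm². φR_n = 0.90 × 345 × 648 = 201.2 kN.
Governing: min(308.7, 320.8, 201.2) = 201.2 kN → gross-section yield.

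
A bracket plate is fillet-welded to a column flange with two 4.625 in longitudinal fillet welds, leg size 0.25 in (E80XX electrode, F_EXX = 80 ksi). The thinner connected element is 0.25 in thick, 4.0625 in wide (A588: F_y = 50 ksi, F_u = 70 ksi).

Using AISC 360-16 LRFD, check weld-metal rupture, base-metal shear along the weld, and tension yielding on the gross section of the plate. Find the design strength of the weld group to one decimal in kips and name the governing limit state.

Weld metal: throat = 0.707×0.25 = 0.17675 in, L = 2×4.625 = 9.25 in. φR_n = 0.75 × 0.6 × 80 × 0.17675 × 9.25 = 58.9 kips.
Base metal shear (0.25 in plate): yield φR_n = 1.0×0.6×50×0.25×9.25 = 69.4 kips; rupture φR_n = 0.75×0.6×70×0.25×9.25 = 72.8 kips; take 69.4 kips (yield).
Tension yield (gross): A_g = 4.0625×0.25 = 1.0156 in². φR_n = 0.90 × 50 × 1.0156 = 45.7 kips.
Governing: min(58.9, 69.4, 45.7) = 45.7 kips → gross-section yield.

45.7 kips (gross-section yield governs)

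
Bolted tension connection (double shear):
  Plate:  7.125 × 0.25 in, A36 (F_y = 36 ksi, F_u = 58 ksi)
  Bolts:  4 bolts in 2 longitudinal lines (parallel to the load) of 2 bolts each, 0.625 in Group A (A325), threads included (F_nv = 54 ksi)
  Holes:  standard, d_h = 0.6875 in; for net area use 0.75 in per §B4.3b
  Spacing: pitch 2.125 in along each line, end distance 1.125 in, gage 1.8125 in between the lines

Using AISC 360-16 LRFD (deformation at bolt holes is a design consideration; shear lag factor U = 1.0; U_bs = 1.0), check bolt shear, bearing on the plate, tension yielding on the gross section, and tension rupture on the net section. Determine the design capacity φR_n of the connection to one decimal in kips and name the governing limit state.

Bolt shear: A_b = π(0.625)²/4 = 0.3068 in². φR_n = 0.75 × 54 × 0.3068 × 4 × 2 = 99.4 kips.
Bearing (0.25 in plate, F_u = 58 ksi): end bolts L_c = 1.125 − 0.6875/2 = 0.78125, R_n = min(1.2×0.78125×0.25×58, 2.4×0.625×0.25×58) = 13.594 kips/bolt; interior L_c = 2.125 − 0.6875 = 1.4375, R_n = 21.75 kips/bolt. φR_n = 0.75 × (2×13.594 + 2×21.75) = 53.0 kips.
Tension yield (gross): A_g = 7.125×0.25 = 1.7813 in². φR_n = 0.90 × 36 × 1.7813 = 57.7 kips.
Tension rupture (net): A_n = (7.125 − 2×0.75)×0.25 = 1.4063 in² (U = 1.0, A_e = A_n). φR_n = 0.75 × 58 × 1.4063 = 61.2 kips.
Governing: min(99.4, 53.0, 57.7, 61.2) = 53.0 kips → bearing.

53.0 kips (bearing governs)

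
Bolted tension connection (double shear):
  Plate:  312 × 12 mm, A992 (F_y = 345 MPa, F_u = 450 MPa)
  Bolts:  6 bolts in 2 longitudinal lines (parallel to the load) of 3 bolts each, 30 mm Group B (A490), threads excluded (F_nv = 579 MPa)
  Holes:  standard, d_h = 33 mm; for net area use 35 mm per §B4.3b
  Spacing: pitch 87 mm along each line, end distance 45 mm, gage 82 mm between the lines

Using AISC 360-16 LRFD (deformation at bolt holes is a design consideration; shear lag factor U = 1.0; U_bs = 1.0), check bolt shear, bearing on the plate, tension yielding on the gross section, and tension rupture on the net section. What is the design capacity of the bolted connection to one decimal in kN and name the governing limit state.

980.1 kN (net-section rupture governs)

Bolt shear: A_b = π(30)²/4 = 706.86 mm². φR_n = 0.75 × 579 × 706.86 × 6 × 2 = 3683.4 kN.
Bearing (12 mm plate, F_u = 450 MPa): end bolts L_c = 45 − 33/2 = 28.5, R_n = min(1.2×28.5×12×450, 2.4×30×12×450) = 184.68 kN/bolt; interior L_c = 87 − 33 = 54, R_n = 349.92 kN/bolt. φR_n = 0.75 × (2×184.68 + 4×349.92) = 1326.8 kN.
Tension yield (gross): A_g = 312×12 = 3744 mm². φR_n = 0.90 × 345 × 3744 = 1162.5 kN.
Tension rupture (net): A_n = (312 − 2×35)×12 = 2904 mm² (U = 1.0, A_e = A_n). φR_n = 0.75 × 450 × 2904 = 980.1 kN.
Governing: min(3683.4, 1326.8, 1162.5, 980.1) = 980.1 kN → net-section rupture.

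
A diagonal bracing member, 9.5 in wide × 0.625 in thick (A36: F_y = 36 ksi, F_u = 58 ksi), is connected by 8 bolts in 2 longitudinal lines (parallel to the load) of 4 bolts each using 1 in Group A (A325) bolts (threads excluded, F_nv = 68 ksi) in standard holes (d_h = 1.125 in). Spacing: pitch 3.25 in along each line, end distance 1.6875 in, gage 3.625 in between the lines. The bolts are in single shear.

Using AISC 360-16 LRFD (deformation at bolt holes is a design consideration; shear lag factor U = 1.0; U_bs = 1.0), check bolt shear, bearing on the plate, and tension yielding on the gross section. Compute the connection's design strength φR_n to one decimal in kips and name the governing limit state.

192.4 kips (gross-section yield governs)

Bolt shear: A_b = π(1)²/4 = 0.7854 in². φR_n = 0.75 × 68 × 0.7854 × 8 × 1 = 320.4 kips.
Bearing (0.625 in plate, F_u = 58 ksi): end bolts L_c = 1.6875 − 1.125/2 = 1.125, R_n = min(1.2×1.125×0.625×58, 2.4×1×0.625×58) = 48.938 kips/bolt; interior L_c = 3.25 − 1.125 = 2.125, R_n = 87 kips/bolt. φR_n = 0.75 × (2×48.938 + 6×87) = 464.9 kips.
Tension yield (gross): A_g = 9.5×0.625 = 5.9375 in². φR_n = 0.90 × 36 × 5.9375 = 192.4 kips.
Governing: min(320.4, 464.9, 192.4) = 192.4 kips → gross-section yield.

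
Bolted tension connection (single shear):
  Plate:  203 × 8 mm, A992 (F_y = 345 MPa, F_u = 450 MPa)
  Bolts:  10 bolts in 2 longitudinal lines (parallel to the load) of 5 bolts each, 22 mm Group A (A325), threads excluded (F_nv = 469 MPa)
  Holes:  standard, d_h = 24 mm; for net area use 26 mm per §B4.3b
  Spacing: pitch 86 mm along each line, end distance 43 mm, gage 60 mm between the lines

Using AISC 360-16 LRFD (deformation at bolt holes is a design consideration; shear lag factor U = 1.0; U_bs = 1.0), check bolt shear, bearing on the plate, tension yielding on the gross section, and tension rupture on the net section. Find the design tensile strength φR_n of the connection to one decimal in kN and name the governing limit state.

407.7 kN (net-section rupture governs)

Bolt shear: A_b = π(22)²/4 = 380.13 mm². φR_n = 0.75 × 469 × 380.13 × 10 × 1 = 1337.1 kN.
Bearing (8 mm plate, F_u = 450 MPa): end bolts L_c = 43 − 24/2 = 31, R_n = min(1.2×31×8×450, 2.4×22×8×450) = 133.92 kN/bolt; interior L_c = 86 − 24 = 62, R_n = 190.08 kN/bolt. φR_n = 0.75 × (2×133.92 + 8×190.08) = 1341.4 kN.
Tension yield (gross): A_g = 203×8 = 1624 mm². φR_n = 0.90 × 345 × 1624 = 504.3 kN.
Tension rupture (net): A_n = (203 − 2×26)×8 = 1208 mm² (U = 1.0, A_e = A_n). φR_n = 0.75 × 450 × 1208 = 407.7 kN.
Governing: min(1337.1, 1341.4, 504.3, 407.7) = 407.7 kN → net-section rupture.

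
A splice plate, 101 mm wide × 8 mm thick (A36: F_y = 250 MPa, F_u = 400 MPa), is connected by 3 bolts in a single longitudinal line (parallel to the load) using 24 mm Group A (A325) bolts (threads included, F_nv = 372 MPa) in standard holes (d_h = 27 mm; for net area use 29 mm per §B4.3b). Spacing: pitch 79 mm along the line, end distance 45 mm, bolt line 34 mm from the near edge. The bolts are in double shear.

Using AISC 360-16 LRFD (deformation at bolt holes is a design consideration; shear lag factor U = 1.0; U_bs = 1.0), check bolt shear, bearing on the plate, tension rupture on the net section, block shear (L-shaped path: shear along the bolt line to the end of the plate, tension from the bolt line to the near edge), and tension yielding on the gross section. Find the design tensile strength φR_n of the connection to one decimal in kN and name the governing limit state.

Bolt shear: A_b = π(24)²/4 = 452.39 mm². φR_n = 0.75 × 372 × 452.39 × 3 × 2 = 757.3 kN.
Bearing (8 mm plate, F_u = 400 MPa): end bolts L_c = 45 − 27/2 = 31.5, R_n = min(1.2×31.5×8×400, 2.4×24×8×400) = 120.96 kN/bolt; interior L_c = 79 − 27 = 52, R_n = 184.32 kN/bolt. φR_n = 0.75 × (1×120.96 + 2×184.32) = 367.2 kN.
Tension rupture (net): A_n = (101 − 1×29)×8 = 576 mm² (U = 1.0, A_e = A_n). φR_n = 0.75 × 400 × 576 = 172.8 kN.
Block shear: shear path 1×[45+2×79] = 1×203 mm, A_gv = 1624, A_nv = 1×(203 − 2.5×29)×8 = 1044 mm²; tension to near edge: (34 − 0.5×29)×8 = 156 mm². R_n = min(0.6×400×1044, 0.6×250×1624) + 1.0×400×156 = min(250.56, 243.6) + 62.4 = 306 kN. φR_n = 0.75 × 306 = 229.5 kN.
Tension yield (gross): A_g = 101×8 = 808 mm². φR_n = 0.90 × 250 × 808 = 181.8 kN.
Governing: min(757.3, 367.2, 172.8, 229.5, 181.8) = 172.8 kN → net-section rupture.

172.8 kN (net-section rupture governs)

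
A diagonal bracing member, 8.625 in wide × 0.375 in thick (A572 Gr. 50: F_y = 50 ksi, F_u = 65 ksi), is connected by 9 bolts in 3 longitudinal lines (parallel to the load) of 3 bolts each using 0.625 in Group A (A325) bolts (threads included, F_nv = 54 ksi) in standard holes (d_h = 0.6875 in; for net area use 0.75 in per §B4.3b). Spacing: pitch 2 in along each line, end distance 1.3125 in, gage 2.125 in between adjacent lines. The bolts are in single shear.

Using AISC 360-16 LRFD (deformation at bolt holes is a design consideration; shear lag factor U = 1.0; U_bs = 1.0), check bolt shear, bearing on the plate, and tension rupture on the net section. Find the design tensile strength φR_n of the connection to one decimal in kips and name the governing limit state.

111.8 kips (bolt shear governs)

Bolt shear: A_b = π(0.625)²/4 = 0.3068 in². φR_n = 0.75 × 54 × 0.3068 × 9 × 1 = 111.8 kips.
Bearing (0.375 in plate, F_u = 65 ksi): end bolts L_c = 1.3125 − 0.6875/2 = 0.96875, R_n = min(1.2×0.96875×0.375×65, 2.4×0.625×0.375×65) = 28.336 kips/bolt; interior L_c = 2 − 0.6875 = 1.3125, R_n = 36.563 kips/bolt. φR_n = 0.75 × (3×28.336 + 6×36.563) = 228.3 kips.
Tension rupture (net): A_n = (8.625 − 3×0.75)×0.375 = 2.3906 in² (U = 1.0, A_e = A_n). φR_n = 0.75 × 65 × 2.3906 = 116.5 kips.
Governing: min(111.8, 228.3, 116.5) = 111.8 kips → bolt shear.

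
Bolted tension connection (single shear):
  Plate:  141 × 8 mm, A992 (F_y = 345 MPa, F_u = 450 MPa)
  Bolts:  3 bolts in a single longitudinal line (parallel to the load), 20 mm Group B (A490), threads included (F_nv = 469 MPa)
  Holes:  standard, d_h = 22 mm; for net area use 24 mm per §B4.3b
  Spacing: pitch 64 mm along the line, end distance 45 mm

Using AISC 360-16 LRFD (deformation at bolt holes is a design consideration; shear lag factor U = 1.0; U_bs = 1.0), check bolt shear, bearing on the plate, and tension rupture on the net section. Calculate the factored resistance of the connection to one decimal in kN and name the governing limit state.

315.9 kN (net-section rupture governs)

Bolt shear: A_b = π(20)²/4 = 314.16 mm². φR_n = 0.75 × 469 × 314.16 × 3 × 1 = 331.5 kN.
Bearing (8 mm plate, F_u = 450 MPa): end bolts L_c = 45 − 22/2 = 34, R_n = min(1.2×34×8×450, 2.4×20×8×450) = 146.88 kN/bolt; interior L_c = 64 − 22 = 42, R_n = 172.8 kN/bolt. φR_n = 0.75 × (1×146.88 + 2×172.8) = 369.4 kN.
Tension rupture (net): A_n = (141 − 1×24)×8 = 936 mm² (U = 1.0, A_e = A_n). φR_n = 0.75 × 450 × 936 = 315.9 kN.
Governing: min(331.5, 369.4, 315.9) = 315.9 kN → net-section rupture.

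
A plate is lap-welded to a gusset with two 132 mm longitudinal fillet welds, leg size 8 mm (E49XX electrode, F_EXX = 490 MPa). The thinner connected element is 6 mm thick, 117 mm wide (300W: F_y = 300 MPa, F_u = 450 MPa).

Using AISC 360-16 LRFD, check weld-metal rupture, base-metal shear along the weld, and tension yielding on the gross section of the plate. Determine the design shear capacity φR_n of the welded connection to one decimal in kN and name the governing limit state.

189.5 kN (gross-section yield governs)

Weld metal: throat = 0.707×8 = 5.656 mm, L = 2×132 = 264 mm. φR_n = 0.75 × 0.6 × 490 × 5.656 × 264 = 329.2 kN.
Base metal shear (6 mm plate): yield φR_n = 1.0×0.6×300×6×264 = 285.1 kN; rupture φR_n = 0.75×0.6×450×6×264 = 320.8 kN; take 285.1 kN (yield).
Tension yield (gross): A_g = 117×6 = 702 mm². φR_n = 0.90 × 300 × 702 = 189.5 kN.
Governing: min(329.2, 285.1, 189.5) = 189.5 kN → gross-section yield.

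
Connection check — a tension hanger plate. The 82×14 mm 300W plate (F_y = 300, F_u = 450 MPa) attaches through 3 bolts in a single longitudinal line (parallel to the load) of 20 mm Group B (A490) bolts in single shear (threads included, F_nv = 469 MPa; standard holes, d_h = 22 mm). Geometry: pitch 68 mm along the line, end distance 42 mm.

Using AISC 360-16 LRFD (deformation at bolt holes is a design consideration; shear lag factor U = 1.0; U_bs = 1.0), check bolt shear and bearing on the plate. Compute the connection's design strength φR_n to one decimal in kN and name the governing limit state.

331.5 kN (bolt shear governs)

Bolt shear: A_b = π(20)²/4 = 314.16 mm². φR_n = 0.75 × 469 × 314.16 × 3 × 1 = 331.5 kN.
Bearing (14 mm plate, F_u = 450 MPa): end bolts L_c = 42 − 22/2 = 31, R_n = min(1.2×31×14×450, 2.4×20×14×450) = 234.36 kN/bolt; interior L_c = 68 − 22 = 46, R_n = 302.4 kN/bolt. φR_n = 0.75 × (1×234.36 + 2×302.4) = 629.4 kN.
Governing: min(331.5, 629.4) = 331.5 kN → bolt shear.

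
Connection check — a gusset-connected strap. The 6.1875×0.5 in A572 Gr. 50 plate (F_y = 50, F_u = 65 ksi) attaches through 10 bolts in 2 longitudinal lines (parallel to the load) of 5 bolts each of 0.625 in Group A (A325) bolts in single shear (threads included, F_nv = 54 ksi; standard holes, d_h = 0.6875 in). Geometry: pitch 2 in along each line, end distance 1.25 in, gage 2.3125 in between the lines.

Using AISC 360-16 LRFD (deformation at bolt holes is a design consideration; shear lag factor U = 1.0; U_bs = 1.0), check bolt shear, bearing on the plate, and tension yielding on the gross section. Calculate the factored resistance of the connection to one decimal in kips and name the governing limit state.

124.3 kips (bolt shear governs)

Bolt shear: A_b = π(0.625)²/4 = 0.3068 in². φR_n = 0.75 × 54 × 0.3068 × 10 × 1 = 124.3 kips.
Bearing (0.5 in plate, F_u = 65 ksi): end bolts L_c = 1.25 − 0.6875/2 = 0.90625, R_n = min(1.2×0.90625×0.5×65, 2.4×0.625×0.5×65) = 35.344 kips/bolt; interior L_c = 2 − 0.6875 = 1.3125, R_n = 48.75 kips/bolt. φR_n = 0.75 × (2×35.344 + 8×48.75) = 345.5 kips.
Tension yield (gross): A_g = 6.1875×0.5 = 3.0938 in². φR_n = 0.90 × 50 × 3.0938 = 139.2 kips.
Governing: min(124.3, 345.5, 139.2) = 124.3 kips → bolt shear.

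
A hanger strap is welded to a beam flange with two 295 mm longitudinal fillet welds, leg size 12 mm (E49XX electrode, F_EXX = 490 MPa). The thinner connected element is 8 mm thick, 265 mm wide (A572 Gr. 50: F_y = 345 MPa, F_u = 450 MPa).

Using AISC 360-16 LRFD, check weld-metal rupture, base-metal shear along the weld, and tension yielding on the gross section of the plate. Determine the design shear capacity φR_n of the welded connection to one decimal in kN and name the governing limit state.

Weld metal: throat = 0.707×12 = 8.484 mm, L = 2×295 = 590 mm. φR_n = 0.75 × 0.6 × 490 × 8.484 × 590 = 1103.7 kN.
Base metal shear (8 mm plate): yield φR_n = 1.0×0.6×345×8×590 = 977.0 kN; rupture φR_n = 0.75×0.6×450×8×590 = 955.8 kN; take 955.8 kN (rupture).
Tension yield (gross): A_g = 265×8 = 2120 mm². φR_n = 0.90 × 345 × 2120 = 658.3 kN.
Governing: min(1103.7, 955.8, 658.3) = 658.3 kN → gross-section yield.

658.3 kN (gross-section yield governs)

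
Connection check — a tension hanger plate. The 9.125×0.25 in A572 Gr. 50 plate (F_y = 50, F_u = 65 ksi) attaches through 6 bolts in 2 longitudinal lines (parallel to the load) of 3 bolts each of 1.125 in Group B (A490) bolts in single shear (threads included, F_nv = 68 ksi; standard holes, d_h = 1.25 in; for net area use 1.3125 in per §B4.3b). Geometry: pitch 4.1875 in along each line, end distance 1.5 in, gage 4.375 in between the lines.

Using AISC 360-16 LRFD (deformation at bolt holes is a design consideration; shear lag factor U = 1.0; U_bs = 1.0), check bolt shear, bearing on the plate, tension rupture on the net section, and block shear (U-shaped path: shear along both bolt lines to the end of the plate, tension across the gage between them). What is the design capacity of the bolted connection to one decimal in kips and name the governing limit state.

Bolt shear: A_b = π(1.125)²/4 = 0.99402 in². φR_n = 0.75 × 68 × 0.99402 × 6 × 1 = 304.2 kips.
Bearing (0.25 in plate, F_u = 65 ksi): end bolts L_c = 1.5 − 1.25/2 = 0.875, R_n = min(1.2×0.875×0.25×65, 2.4×1.125×0.25×65) = 17.063 kips/bolt; interior L_c = 4.1875 − 1.25 = 2.9375, R_n = 43.875 kips/bolt. φR_n = 0.75 × (2×17.063 + 4×43.875) = 157.2 kips.
Tension rupture (net): A_n = (9.125 − 2×1.3125)×0.25 = 1.625 in² (U = 1.0, A_e = A_n). φR_n = 0.75 × 65 × 1.625 = 79.2 kips.
Block shear: shear path 2×[1.5+2×4.1875] = 2×9.875 in, A_gv = 4.9375, A_nv = 2×(9.875 − 2.5×1.3125)×0.25 = 3.2969 in²; tension across gage: (4.375 − 1×1.3125)×0.25 = 0.76563 in². R_n = min(0.6×65×3.2969, 0.6×50×4.9375) + 1.0×65×0.76563 = min(128.58, 148.13) + 49.766 = 178.35 kips. φR_n = 0.75 × 178.35 = 133.8 kips.
Governing: min(304.2, 157.2, 79.2, 133.8) = 79.2 kips → net-section rupture.

79.2 kips (net-section rupture governs)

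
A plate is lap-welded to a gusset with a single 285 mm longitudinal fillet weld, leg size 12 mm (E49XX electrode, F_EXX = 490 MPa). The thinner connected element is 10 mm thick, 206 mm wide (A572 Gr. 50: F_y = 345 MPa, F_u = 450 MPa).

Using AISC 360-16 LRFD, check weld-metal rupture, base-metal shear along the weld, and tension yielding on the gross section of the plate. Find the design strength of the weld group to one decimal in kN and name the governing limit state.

533.2 kN (weld metal governs)

Weld metal: throat = 0.707×12 = 8.484 mm, L = 285 mm. φR_n = 0.75 × 0.6 × 490 × 8.484 × 285 = 533.2 kN.
Base metal shear (10 mm plate): yield φR_n = 1.0×0.6×345×10×285 = 590.0 kN; rupture φR_n = 0.75×0.6×450×10×285 = 577.1 kN; take 577.1 kN (rupture).
Tension yield (gross): A_g = 206×10 = 2060 mm². φR_n = 0.90 × 345 × 2060 = 639.6 kN.
Governing: min(533.2, 577.1, 639.6) = 533.2 kN → weld metal.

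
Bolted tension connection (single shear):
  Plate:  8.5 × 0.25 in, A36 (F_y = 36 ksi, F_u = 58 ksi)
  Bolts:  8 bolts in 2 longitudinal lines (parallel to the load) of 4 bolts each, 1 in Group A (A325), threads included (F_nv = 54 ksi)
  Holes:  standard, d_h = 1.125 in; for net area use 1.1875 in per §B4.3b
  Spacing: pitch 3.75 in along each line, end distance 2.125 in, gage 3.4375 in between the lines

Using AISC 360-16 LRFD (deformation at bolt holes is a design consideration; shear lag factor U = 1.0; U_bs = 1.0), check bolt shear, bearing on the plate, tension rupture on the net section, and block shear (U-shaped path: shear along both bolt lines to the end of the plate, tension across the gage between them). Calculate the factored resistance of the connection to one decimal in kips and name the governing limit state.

66.6 kips (net-section rupture governs)

Bolt shear: A_b = π(1)²/4 = 0.7854 in². φR_n = 0.75 × 54 × 0.7854 × 8 × 1 = 254.5 kips.
Bearing (0.25 in plate, F_u = 58 ksi): end bolts L_c = 2.125 − 1.125/2 = 1.5625, R_n = min(1.2×1.5625×0.25×58, 2.4×1×0.25×58) = 27.188 kips/bolt; interior L_c = 3.75 − 1.125 = 2.625, R_n = 34.8 kips/bolt. φR_n = 0.75 × (2×27.188 + 6×34.8) = 197.4 kips.
Tension rupture (net): A_n = (8.5 − 2×1.1875)×0.25 = 1.5313 in² (U = 1.0, A_e = A_n). φR_n = 0.75 × 58 × 1.5313 = 66.6 kips.
Block shear: shear path 2×[2.125+3×3.75] = 2×13.375 in, A_gv = 6.6875, A_nv = 2×(13.375 − 3.5×1.1875)×0.25 = 4.6094 in²; tension across gage: (3.4375 − 1×1.1875)×0.25 = 0.5625 in². R_n = min(0.6×58×4.6094, 0.6×36×6.6875) + 1.0×58×0.5625 = min(160.41, 144.45) + 32.625 = 177.08 kips. φR_n = 0.75 × 177.08 = 132.8 kips.
Governing: min(254.5, 197.4, 66.6, 132.8) = 66.6 kips → net-section rupture.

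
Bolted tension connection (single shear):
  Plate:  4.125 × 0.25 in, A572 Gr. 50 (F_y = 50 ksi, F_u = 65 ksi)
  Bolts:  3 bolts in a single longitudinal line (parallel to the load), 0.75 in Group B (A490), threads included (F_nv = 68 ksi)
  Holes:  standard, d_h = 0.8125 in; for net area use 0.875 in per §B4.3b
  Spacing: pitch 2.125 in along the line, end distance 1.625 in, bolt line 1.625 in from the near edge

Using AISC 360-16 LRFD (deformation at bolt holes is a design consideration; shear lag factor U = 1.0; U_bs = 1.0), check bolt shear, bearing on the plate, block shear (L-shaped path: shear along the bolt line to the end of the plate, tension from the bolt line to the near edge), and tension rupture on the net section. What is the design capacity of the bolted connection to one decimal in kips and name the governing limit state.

39.6 kips (net-section rupture governs)

Bolt shear: A_b = π(0.75)²/4 = 0.44179 in². φR_n = 0.75 × 68 × 0.44179 × 3 × 1 = 67.6 kips.
Bearing (0.25 in plate, F_u = 65 ksi): end bolts L_c = 1.625 − 0.8125/2 = 1.21875, R_n = min(1.2×1.21875×0.25×65, 2.4×0.75×0.25×65) = 23.766 kips/bolt; interior L_c = 2.125 − 0.8125 = 1.3125, R_n = 25.594 kips/bolt. φR_n = 0.75 × (1×23.766 + 2×25.594) = 56.2 kips.
Block shear: shear path 1×[1.625+2×2.125] = 1×5.875 in, A_gv = 1.4688, A_nv = 1×(5.875 − 2.5×0.875)×0.25 = 0.92188 in²; tension to near edge: (1.625 − 0.5×0.875)×0.25 = 0.29688 in². R_n = min(0.6×65×0.92188, 0.6×50×1.4688) + 1.0×65×0.29688 = min(35.953, 44.064) + 19.297 = 55.25 kips. φR_n = 0.75 × 55.25 = 41.4 kips.
Tension rupture (net): A_n = (4.125 − 1×0.875)×0.25 = 0.8125 in² (U = 1.0, A_e = A_n). φR_n = 0.75 × 65 × 0.8125 = 39.6 kips.
Governing: min(67.6, 56.2, 41.4, 39.6) = 39.6 kips → net-section rupture.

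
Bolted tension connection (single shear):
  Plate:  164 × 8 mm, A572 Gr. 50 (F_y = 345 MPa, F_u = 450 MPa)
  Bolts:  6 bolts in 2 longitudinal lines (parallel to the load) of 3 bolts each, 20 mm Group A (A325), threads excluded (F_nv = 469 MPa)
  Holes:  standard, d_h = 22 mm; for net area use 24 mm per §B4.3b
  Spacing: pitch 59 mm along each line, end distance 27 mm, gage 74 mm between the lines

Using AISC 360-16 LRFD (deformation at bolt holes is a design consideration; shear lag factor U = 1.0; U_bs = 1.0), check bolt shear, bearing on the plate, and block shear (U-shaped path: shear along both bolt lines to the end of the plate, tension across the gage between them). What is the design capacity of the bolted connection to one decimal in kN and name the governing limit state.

410.4 kN (block shear governs)

Bolt shear: A_b = π(20)²/4 = 314.16 mm². φR_n = 0.75 × 469 × 314.16 × 6 × 1 = 663.0 kN.
Bearing (8 mm plate, F_u = 450 MPa): end bolts L_c = 27 − 22/2 = 16, R_n = min(1.2×16×8×450, 2.4×20×8×450) = 69.12 kN/bolt; interior L_c = 59 − 22 = 37, R_n = 159.84 kN/bolt. φR_n = 0.75 × (2×69.12 + 4×159.84) = 583.2 kN.
Block shear: shear path 2×[27+2×59] = 2×145 mm, A_gv = 2320, A_nv = 2×(145 − 2.5×24)×8 = 1360 mm²; tension across gage: (74 − 1×24)×8 = 400 mm². R_n = min(0.6×450×1360, 0.6×345×2320) + 1.0×450×400 = min(367.2, 480.24) + 180 = 547.2 kN. φR_n = 0.75 × 547.2 = 410.4 kN.
Governing: min(663.0, 583.2, 410.4) = 410.4 kN → block shear.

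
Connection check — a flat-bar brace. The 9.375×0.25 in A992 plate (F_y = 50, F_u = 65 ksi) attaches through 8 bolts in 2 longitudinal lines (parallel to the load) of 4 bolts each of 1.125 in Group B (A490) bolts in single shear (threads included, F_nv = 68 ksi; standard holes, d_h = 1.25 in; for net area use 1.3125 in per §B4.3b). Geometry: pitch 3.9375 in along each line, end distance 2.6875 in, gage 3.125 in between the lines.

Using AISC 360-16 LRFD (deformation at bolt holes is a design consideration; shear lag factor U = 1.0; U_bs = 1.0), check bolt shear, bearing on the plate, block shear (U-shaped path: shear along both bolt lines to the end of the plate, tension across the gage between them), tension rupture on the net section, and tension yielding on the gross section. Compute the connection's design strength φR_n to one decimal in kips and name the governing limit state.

Bolt shear: A_b = π(1.125)²/4 = 0.99402 in². φR_n = 0.75 × 68 × 0.99402 × 8 × 1 = 405.6 kips.
Bearing (0.25 in plate, F_u = 65 ksi): end bolts L_c = 2.6875 − 1.25/2 = 2.0625, R_n = min(1.2×2.0625×0.25×65, 2.4×1.125×0.25×65) = 40.219 kips/bolt; interior L_c = 3.9375 − 1.25 = 2.6875, R_n = 43.875 kips/bolt. φR_n = 0.75 × (2×40.219 + 6×43.875) = 257.8 kips.
Block shear: shear path 2×[2.6875+3×3.9375] = 2×14.5 in, A_gv = 7.25, A_nv = 2×(14.5 − 3.5×1.3125)×0.25 = 4.9531 in²; tension across gage: (3.125 − 1×1.3125)×0.25 = 0.45313 in². R_n = min(0.6×65×4.9531, 0.6×50×7.25) + 1.0×65×0.45313 = min(193.17, 217.5) + 29.453 = 222.62 kips. φR_n = 0.75 × 222.62 = 167.0 kips.
Tension rupture (net): A_n = (9.375 − 2×1.3125)×0.25 = 1.6875 in² (U = 1.0, A_e = A_n). φR_n = 0.75 × 65 × 1.6875 = 82.3 kips.
Tension yield (gross): A_g = 9.375×0.25 = 2.3438 in². φR_n = 0.90 × 50 × 2.3438 = 105.5 kips.
Governing: min(405.6, 257.8, 167.0, 82.3, 105.5) = 82.3 kips → net-section rupture.

82.3 kips (net-section rupture governs)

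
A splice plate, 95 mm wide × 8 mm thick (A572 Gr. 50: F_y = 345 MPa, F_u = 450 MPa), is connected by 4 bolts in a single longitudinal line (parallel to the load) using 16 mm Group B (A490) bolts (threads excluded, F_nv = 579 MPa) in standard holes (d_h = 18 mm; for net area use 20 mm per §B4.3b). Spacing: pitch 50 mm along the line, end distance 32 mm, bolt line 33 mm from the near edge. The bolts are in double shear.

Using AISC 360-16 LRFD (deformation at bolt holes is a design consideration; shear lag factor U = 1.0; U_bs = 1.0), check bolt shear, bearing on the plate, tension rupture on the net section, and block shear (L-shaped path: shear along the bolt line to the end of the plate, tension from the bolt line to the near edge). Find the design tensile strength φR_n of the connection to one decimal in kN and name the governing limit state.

202.5 kN (net-section rupture governs)

Bolt shear: A_b = π(16)²/4 = 201.06 mm². φR_n = 0.75 × 579 × 201.06 × 4 × 2 = 698.5 kN.
Bearing (8 mm plate, F_u = 450 MPa): end bolts L_c = 32 − 18/2 = 23, R_n = min(1.2×23×8×450, 2.4×16×8×450) = 99.36 kN/bolt; interior L_c = 50 − 18 = 32, R_n = 138.24 kN/bolt. φR_n = 0.75 × (1×99.36 + 3×138.24) = 385.6 kN.
Tension rupture (net): A_n = (95 − 1×20)×8 = 600 mm² (U = 1.0, A_e = A_n). φR_n = 0.75 × 450 × 600 = 202.5 kN.
Block shear: shear path 1×[32+3×50] = 1×182 mm, A_gv = 1456, A_nv = 1×(182 − 3.5×20)×8 = 896 mm²; tension to near edge: (33 − 0.5×20)×8 = 184 mm². R_n = min(0.6×450×896, 0.6×345×1456) + 1.0×450×184 = min(241.92, 301.39) + 82.8 = 324.72 kN. φR_n = 0.75 × 324.72 = 243.5 kN.
Governing: min(698.5, 385.6, 202.5, 243.5) = 202.5 kN → net-section rupture.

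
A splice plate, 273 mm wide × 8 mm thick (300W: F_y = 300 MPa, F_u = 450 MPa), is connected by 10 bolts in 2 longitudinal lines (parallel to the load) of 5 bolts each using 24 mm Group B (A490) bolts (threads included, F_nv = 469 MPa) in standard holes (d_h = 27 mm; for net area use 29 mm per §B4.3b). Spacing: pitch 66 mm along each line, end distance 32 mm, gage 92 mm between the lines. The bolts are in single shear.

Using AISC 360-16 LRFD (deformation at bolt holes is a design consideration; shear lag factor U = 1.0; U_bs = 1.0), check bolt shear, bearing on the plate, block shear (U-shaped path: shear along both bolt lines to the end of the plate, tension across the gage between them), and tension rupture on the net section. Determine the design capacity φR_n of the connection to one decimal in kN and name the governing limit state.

580.5 kN (net-section rupture governs)

Bolt shear: A_b = π(24)²/4 = 452.39 mm². φR_n = 0.75 × 469 × 452.39 × 10 × 1 = 1591.3 kN.
Bearing (8 mm plate, F_u = 450 MPa): end bolts L_c = 32 − 27/2 = 18.5, R_n = min(1.2×18.5×8×450, 2.4×24×8×450) = 79.92 kN/bolt; interior L_c = 66 − 27 = 39, R_n = 168.48 kN/bolt. φR_n = 0.75 × (2×79.92 + 8×168.48) = 1130.8 kN.
Block shear: shear path 2×[32+4×66] = 2×296 mm, A_gv = 4736, A_nv = 2×(296 − 4.5×29)×8 = 2648 mm²; tension across gage: (92 − 1×29)×8 = 504 mm². R_n = min(0.6×450×2648, 0.6×300×4736) + 1.0×450×504 = min(714.96, 852.48) + 226.8 = 941.76 kN. φR_n = 0.75 × 941.76 = 706.3 kN.
Tension rupture (net): A_n = (273 − 2×29)×8 = 1720 mm² (U = 1.0, A_e = A_n). φR_n = 0.75 × 450 × 1720 = 580.5 kN.
Governing: min(1591.3, 1130.8, 706.3, 580.5) = 580.5 kN → net-section rupture.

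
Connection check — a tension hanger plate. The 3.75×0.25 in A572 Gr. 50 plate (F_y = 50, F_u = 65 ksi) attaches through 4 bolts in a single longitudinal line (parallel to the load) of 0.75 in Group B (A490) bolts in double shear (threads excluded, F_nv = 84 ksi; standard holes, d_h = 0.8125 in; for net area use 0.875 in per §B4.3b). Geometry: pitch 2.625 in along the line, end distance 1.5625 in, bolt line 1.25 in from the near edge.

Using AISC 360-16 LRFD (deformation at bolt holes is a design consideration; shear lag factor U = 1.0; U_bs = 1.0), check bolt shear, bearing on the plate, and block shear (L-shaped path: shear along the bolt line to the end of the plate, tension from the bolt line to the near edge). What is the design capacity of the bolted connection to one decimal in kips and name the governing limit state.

56.5 kips (block shear governs)

Bolt shear: A_b = π(0.75)²/4 = 0.44179 in². φR_n = 0.75 × 84 × 0.44179 × 4 × 2 = 222.7 kips.
Bearing (0.25 in plate, F_u = 65 ksi): end bolts L_c = 1.5625 − 0.8125/2 = 1.15625, R_n = min(1.2×1.15625×0.25×65, 2.4×0.75×0.25×65) = 22.547 kips/bolt; interior L_c = 2.625 − 0.8125 = 1.8125, R_n = 29.25 kips/bolt. φR_n = 0.75 × (1×22.547 + 3×29.25) = 82.7 kips.
Block shear: shear path 1×[1.5625+3×2.625] = 1×9.4375 in, A_gv = 2.3594, A_nv = 1×(9.4375 − 3.5×0.875)×0.25 = 1.5938 in²; tension to near edge: (1.25 − 0.5×0.875)×0.25 = 0.20313 in². R_n = min(0.6×65×1.5938, 0.6×50×2.3594) + 1.0×65×0.20313 = min(62.158, 70.782) + 13.203 = 75.361 kips. φR_n = 0.75 × 75.361 = 56.5 kips.
Governing: min(222.7, 82.7, 56.5) = 56.5 kips → block shear.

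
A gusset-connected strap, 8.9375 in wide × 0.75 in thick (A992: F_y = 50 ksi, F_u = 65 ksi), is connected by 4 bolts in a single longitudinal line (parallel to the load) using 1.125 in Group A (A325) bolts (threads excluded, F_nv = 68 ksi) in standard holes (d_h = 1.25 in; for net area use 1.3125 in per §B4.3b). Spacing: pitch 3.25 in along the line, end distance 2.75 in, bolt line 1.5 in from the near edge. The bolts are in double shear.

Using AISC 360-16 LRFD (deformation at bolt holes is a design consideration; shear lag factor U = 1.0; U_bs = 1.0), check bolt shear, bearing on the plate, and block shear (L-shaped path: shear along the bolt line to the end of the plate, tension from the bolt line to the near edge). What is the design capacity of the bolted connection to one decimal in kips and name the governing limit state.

204.3 kips (block shear governs)

Bolt shear: A_b = π(1.125)²/4 = 0.99402 in². φR_n = 0.75 × 68 × 0.99402 × 4 × 2 = 405.6 kips.
Bearing (0.75 in plate, F_u = 65 ksi): end bolts L_c = 2.75 − 1.25/2 = 2.125, R_n = min(1.2×2.125×0.75×65, 2.4×1.125×0.75×65) = 124.31 kips/bolt; interior L_c = 3.25 − 1.25 = 2, R_n = 117 kips/bolt. φR_n = 0.75 × (1×124.31 + 3×117) = 356.5 kips.
Block shear: shear path 1×[2.75+3×3.25] = 1×12.5 in, A_gv = 9.375, A_nv = 1×(12.5 − 3.5×1.3125)×0.75 = 5.9297 in²; tension to near edge: (1.5 − 0.5×1.3125)×0.75 = 0.63281 in². R_n = min(0.6×65×5.9297, 0.6×50×9.375) + 1.0×65×0.63281 = min(231.26, 281.25) + 41.133 = 272.39 kips. φR_n = 0.75 × 272.39 = 204.3 kips.
Governing: min(405.6, 356.5, 204.3) = 204.3 kips → block shear.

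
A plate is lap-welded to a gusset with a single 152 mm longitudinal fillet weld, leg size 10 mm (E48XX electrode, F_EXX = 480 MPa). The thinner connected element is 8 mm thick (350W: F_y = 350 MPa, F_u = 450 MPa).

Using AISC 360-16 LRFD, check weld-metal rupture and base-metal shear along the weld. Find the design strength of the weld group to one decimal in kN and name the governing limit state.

232.1 kN (weld metal governs)

Weld metal: throat = 0.707×10 = 7.07 mm, L = 152 mm. φR_n = 0.75 × 0.6 × 480 × 7.07 × 152 = 232.1 kN.
Base metal shear (8 mm plate): yield φR_n = 1.0×0.6×350×8×152 = 255.4 kN; rupture φR_n = 0.75×0.6×450×8×152 = 246.2 kN; take 246.2 kN (rupture).
Governing: min(232.1, 246.2) = 232.1 kN → weld metal.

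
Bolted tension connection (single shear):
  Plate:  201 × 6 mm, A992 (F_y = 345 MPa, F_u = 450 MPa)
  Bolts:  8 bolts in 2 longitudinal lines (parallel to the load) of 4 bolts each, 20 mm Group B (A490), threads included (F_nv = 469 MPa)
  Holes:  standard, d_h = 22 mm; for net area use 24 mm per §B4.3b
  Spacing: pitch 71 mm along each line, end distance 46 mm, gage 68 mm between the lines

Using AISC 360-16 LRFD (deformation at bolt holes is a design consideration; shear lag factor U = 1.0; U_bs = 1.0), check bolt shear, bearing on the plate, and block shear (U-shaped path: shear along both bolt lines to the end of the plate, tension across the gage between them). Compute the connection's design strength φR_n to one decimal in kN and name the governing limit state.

Bolt shear: A_b = π(20)²/4 = 314.16 mm². φR_n = 0.75 × 469 × 314.16 × 8 × 1 = 884.0 kN.
Bearing (6 mm plate, F_u = 450 MPa): end bolts L_c = 46 − 22/2 = 35, R_n = min(1.2×35×6×450, 2.4×20×6×450) = 113.4 kN/bolt; interior L_c = 71 − 22 = 49, R_n = 129.6 kN/bolt. φR_n = 0.75 × (2×113.4 + 6×129.6) = 753.3 kN.
Block shear: shear path 2×[46+3×71] = 2×259 mm, A_gv = 3108, A_nv = 2×(259 − 3.5×24)×6 = 2100 mm²; tension across gage: (68 − 1×24)×6 = 264 mm². R_n = min(0.6×450×2100, 0.6×345×3108) + 1.0×450×264 = min(567, 643.36) + 118.8 = 685.8 kN. φR_n = 0.75 × 685.8 = 514.4 kN.
Governing: min(884.0, 753.3, 514.4) = 514.4 kN → block shear.

514.4 kN (block shear governs)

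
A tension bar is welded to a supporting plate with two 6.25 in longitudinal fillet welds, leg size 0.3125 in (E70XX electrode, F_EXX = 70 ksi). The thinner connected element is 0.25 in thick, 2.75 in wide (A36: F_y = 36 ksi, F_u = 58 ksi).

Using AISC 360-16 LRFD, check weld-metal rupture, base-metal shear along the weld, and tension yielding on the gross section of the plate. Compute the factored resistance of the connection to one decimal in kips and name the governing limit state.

22.3 kips (gross-section yield governs)

Weld metal: throat = 0.707×0.3125 = 0.22094 in, L = 2×6.25 = 12.5 in. φR_n = 0.75 × 0.6 × 70 × 0.22094 × 12.5 = 87.0 kips.
Base metal shear (0.25 in plate): yield φR_n = 1.0×0.6×36×0.25×12.5 = 67.5 kips; rupture φR_n = 0.75×0.6×58×0.25×12.5 = 81.6 kips; take 67.5 kips (yield).
Tension yield (gross): A_g = 2.75×0.25 = 0.6875 in². φR_n = 0.90 × 36 × 0.6875 = 22.3 kips.
Governing: min(87.0, 67.5, 22.3) = 22.3 kips → gross-section yield.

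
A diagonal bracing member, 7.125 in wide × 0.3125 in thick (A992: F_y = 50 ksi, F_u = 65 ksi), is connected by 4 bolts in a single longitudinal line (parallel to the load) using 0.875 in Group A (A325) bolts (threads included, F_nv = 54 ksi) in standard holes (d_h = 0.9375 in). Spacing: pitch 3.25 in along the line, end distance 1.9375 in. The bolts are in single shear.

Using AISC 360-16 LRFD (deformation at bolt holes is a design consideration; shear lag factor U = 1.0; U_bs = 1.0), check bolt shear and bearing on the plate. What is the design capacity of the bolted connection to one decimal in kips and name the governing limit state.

Bolt shear: A_b = π(0.875)²/4 = 0.60132 in². φR_n = 0.75 × 54 × 0.60132 × 4 × 1 = 97.4 kips.
Bearing (0.3125 in plate, F_u = 65 ksi): end bolts L_c = 1.9375 − 0.9375/2 = 1.46875, R_n = min(1.2×1.46875×0.3125×65, 2.4×0.875×0.3125×65) = 35.801 kips/bolt; interior L_c = 3.25 − 0.9375 = 2.3125, R_n = 42.656 kips/bolt. φR_n = 0.75 × (1×35.801 + 3×42.656) = 122.8 kips.
Governing: min(97.4, 122.8) = 97.4 kips → bolt shear.

97.4 kips (bolt shear governs)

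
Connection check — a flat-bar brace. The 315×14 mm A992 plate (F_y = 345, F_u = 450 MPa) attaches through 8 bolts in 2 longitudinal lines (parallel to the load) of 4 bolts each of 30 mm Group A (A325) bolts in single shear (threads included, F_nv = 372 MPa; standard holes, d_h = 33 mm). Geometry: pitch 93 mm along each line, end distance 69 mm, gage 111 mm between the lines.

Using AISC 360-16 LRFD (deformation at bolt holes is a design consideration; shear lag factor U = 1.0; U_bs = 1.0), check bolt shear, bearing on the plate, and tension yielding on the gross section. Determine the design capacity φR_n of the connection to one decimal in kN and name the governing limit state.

1369.3 kN (gross-section yield governs)

Bolt shear: A_b = π(30)²/4 = 706.86 mm². φR_n = 0.75 × 372 × 706.86 × 8 × 1 = 1577.7 kN.
Bearing (14 mm plate, F_u = 450 MPa): end bolts L_c = 69 − 33/2 = 52.5, R_n = min(1.2×52.5×14×450, 2.4×30×14×450) = 396.9 kN/bolt; interior L_c = 93 − 33 = 60, R_n = 453.6 kN/bolt. φR_n = 0.75 × (2×396.9 + 6×453.6) = 2636.6 kN.
Tension yield (gross): A_g = 315×14 = 4410 mm². φR_n = 0.90 × 345 × 4410 = 1369.3 kN.
Governing: min(1577.7, 2636.6, 1369.3) = 1369.3 kN → gross-section yield.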